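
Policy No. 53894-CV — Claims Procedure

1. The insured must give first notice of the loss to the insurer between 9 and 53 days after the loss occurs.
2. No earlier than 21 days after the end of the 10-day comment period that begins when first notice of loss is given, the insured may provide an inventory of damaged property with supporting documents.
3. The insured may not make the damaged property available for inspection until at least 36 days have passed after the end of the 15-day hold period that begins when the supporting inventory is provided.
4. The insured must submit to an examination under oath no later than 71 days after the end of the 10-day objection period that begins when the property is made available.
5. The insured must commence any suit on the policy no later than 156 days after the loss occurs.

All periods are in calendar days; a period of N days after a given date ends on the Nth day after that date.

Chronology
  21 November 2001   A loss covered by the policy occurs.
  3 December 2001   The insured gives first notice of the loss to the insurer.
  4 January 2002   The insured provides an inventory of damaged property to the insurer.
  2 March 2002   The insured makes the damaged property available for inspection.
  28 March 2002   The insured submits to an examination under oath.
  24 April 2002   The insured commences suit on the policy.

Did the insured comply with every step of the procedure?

Step 1: the window is 9–53 days after 21 November 2001 (when the loss occurs), so 30 November 2001 through 13 January 2002; done 3 December 2001 — within the window.
Step 2: the earliest permitted date is 21 days after 13 December 2001 (end of the 10-day comment period, which began when first notice of loss is given on 3 December 2001), i.e. 3 January 2002; done 4 January 2002, after the minimum wait.
Step 3: the earliest permitted date is 36 days after 19 January 2002 (end of the 15-day hold period, which began when the supporting inventory is provided on 4 January 2002), i.e. 24 February 2002; 2 March 2002 is on or after that date.
Step 4: 71 days after 12 March 2002 (end of the 10-day objection period, which began when the property is made available on 2 March 2002) is 22 May 2002; completed 28 March 2002, before the deadline.
Step 5: 156 days after 21 November 2001 (when the loss occurs) is 26 April 2002; 24 April 2002 is within that limit.

Yes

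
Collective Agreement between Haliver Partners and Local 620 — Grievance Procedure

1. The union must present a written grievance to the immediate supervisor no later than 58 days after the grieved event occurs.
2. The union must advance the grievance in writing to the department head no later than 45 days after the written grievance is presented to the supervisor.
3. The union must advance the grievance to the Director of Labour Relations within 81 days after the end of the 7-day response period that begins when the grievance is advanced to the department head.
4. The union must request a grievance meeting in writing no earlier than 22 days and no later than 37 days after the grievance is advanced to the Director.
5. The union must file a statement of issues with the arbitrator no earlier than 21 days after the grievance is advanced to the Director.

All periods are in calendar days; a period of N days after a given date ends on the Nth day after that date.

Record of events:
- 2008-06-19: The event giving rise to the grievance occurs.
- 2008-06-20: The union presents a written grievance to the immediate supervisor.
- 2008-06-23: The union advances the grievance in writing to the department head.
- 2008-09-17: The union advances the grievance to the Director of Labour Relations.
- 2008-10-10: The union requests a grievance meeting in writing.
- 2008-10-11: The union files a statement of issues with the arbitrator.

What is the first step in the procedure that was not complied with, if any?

(1) due by 2008-06-19 + 58 days = 2008-08-16; completed 2008-06-20, before the deadline.
(2) due by 2008-06-20 + 45 days = 2008-08-04; 2008-06-23 is within that limit.
(3) due by 2008-06-30 + 81 days = 2008-09-19; done 2008-09-17 — timely.
(4) the permitted window runs from 2008-09-17 + 22 = 2008-10-09 to 2008-09-17 + 37 = 2008-10-24; 2008-10-10 falls inside that range.
(5) permitted from 2008-09-17 + 21 days = 2008-10-08 onward; done 2008-10-11 — permitted.

None — every step was satisfied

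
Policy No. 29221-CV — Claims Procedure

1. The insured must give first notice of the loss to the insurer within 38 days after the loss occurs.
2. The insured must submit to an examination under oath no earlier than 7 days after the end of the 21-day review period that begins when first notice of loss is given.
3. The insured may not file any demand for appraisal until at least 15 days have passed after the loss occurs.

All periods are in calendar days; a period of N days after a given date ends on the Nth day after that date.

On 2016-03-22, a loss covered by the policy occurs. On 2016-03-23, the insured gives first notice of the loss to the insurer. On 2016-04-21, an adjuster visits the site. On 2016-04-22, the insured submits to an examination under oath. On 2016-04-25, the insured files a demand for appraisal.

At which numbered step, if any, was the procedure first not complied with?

Step 1: 38 days after 2016-03-22 (when the loss occurs) is 2016-04-29; done 2016-03-23 — timely.
Step 2: the earliest permitted date is 7 days after 2016-04-13 (end of the 21-day review period, which began when first notice of loss is given on 2016-03-23), i.e. 2016-04-20; 2016-04-22 is on or after that date.
Step 3: the earliest permitted date is 15 days after 2016-03-22 (when the loss occurs), i.e. 2016-04-06; done 2016-04-25, after the minimum wait.

None — every step was satisfied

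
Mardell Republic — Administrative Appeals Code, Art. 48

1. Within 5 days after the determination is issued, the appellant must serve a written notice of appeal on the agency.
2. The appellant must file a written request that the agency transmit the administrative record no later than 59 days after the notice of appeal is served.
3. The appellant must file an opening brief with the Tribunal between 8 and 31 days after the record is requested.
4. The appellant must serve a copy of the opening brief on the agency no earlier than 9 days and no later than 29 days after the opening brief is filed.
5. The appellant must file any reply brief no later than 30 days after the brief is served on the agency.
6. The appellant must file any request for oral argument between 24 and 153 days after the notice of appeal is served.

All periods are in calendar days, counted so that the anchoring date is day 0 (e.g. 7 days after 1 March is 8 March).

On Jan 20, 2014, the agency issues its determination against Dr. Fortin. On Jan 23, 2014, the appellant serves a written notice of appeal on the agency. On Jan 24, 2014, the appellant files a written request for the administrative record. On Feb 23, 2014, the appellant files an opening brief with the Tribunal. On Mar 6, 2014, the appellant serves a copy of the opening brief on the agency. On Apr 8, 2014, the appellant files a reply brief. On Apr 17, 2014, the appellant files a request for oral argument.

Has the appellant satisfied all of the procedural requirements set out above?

Step 1 — counting 5 days from Jan 20, 2014 (when the determination is issued) gives a deadline of Jan 25, 2014; Jan 23, 2014 is within that limit.
Step 2 — counting 59 days from Jan 23, 2014 (when the notice of appeal is served) gives a deadline of Mar 23, 2014; Jan 24, 2014 is within that limit.
Step 3 — 8 and 31 days from Jan 24, 2014 (when the record is requested) are Feb 1, 2014 and Feb 24, 2014 respectively; done Feb 23, 2014, which is between those dates.
Step 4 — 9 and 29 days from Feb 23, 2014 (when the opening brief is filed) are Mar 4, 2014 and Mar 24, 2014 respectively; Mar 6, 2014 falls inside that range.
Step 5 — counting 30 days from Mar 6, 2014 (when the brief is served on the agency) gives a deadline of Apr 5, 2014; done Apr 8, 2014 — 3 days late.

No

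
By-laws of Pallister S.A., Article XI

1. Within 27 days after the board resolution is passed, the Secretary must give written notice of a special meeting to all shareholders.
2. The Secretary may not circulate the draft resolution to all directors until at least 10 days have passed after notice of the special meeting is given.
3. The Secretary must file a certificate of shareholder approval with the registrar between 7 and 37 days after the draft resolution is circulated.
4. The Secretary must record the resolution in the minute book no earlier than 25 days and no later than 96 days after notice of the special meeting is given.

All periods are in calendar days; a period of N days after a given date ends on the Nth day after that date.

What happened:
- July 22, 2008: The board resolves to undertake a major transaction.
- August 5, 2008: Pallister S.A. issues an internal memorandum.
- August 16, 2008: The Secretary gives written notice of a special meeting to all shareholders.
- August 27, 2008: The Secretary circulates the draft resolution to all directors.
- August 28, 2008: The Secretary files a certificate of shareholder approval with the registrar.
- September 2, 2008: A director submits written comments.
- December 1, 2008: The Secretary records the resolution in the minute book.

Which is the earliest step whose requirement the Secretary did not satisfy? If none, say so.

Step 3

Step 1: 27 days after July 22, 2008 (when the board resolution is passed) is August 18, 2008; completed August 16, 2008, before the deadline.
Step 2: the earliest permitted date is 10 days after August 16, 2008 (when notice of the special meeting is given), i.e. August 26, 2008; done August 27, 2008 — permitted.
Step 3: the window is 7–37 days after August 27, 2008 (when the draft resolution is circulated), so September 3, 2008 through October 3, 2008; done August 28, 2008 — 6 days before the window opened.
Later steps need not be reached.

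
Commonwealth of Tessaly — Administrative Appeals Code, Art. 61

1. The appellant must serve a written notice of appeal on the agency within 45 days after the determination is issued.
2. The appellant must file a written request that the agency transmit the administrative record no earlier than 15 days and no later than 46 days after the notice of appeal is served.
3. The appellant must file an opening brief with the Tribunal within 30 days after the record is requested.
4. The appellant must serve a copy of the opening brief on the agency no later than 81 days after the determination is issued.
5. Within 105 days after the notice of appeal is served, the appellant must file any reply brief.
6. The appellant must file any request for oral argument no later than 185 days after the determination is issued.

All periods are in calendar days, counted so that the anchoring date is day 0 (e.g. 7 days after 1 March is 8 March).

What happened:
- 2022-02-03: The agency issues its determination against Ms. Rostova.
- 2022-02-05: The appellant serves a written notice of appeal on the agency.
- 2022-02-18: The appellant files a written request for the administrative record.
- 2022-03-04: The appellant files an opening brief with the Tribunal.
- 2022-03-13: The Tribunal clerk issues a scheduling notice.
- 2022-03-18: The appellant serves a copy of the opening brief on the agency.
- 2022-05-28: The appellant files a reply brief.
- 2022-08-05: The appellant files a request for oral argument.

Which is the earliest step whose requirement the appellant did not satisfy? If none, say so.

Step 1 — counting 45 days from 2022-02-03 (when the determination is issued) gives a deadline of 2022-03-20; 2022-02-05 is within that limit.
Step 2 — 15 and 46 days from 2022-02-05 (when the notice of appeal is served) are 2022-02-20 and 2022-03-23 respectively; 2022-02-18 is 2 days too early.

Step 2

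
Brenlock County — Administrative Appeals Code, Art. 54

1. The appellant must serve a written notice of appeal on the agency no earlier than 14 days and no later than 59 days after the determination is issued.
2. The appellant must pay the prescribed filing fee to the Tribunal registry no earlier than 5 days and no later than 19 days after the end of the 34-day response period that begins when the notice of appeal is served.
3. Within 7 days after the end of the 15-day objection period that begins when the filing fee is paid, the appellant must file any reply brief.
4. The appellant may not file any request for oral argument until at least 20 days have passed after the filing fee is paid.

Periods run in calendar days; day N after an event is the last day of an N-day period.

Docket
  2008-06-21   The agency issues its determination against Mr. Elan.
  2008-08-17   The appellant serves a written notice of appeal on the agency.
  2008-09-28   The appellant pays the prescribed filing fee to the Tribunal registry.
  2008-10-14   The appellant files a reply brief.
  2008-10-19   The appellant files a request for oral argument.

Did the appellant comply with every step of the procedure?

Step 1 — 14 and 59 days from 2008-06-21 (when the determination is issued) are 2008-07-05 and 2008-08-19 respectively; done 2008-08-17 — within the window.
Step 2 — 5 and 19 days from 2008-09-20 (end of the 34-day response period, which began when the notice of appeal is served on 2008-08-17) are 2008-09-25 and 2008-10-09 respectively; 2008-09-28 falls inside that range.
Step 3 — counting 7 days from 2008-10-13 (end of the 15-day objection period, which began when the filing fee is paid on 2008-09-28) gives a deadline of 2008-10-20; completed 2008-10-14, before the deadline.
Step 4 — must wait 20 days from 2008-09-28 (when the filing fee is paid), so not before 2008-10-18; done 2008-10-19 — permitted.

Yes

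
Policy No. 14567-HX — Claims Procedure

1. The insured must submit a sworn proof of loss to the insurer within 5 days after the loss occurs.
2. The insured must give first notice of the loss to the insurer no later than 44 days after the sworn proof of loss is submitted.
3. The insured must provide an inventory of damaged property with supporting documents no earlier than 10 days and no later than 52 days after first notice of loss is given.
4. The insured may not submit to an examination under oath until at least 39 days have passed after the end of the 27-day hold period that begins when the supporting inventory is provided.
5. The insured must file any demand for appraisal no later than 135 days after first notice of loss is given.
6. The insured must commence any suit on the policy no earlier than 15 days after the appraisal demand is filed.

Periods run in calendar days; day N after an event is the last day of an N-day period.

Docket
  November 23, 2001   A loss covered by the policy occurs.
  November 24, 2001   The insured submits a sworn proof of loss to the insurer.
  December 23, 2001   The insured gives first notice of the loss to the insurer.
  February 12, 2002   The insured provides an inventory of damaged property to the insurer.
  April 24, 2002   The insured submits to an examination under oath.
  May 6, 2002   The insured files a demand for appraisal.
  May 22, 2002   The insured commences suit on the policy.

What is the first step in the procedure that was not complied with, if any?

None — every step was satisfied

(1) due by November 23, 2001 + 5 days = November 28, 2001; November 24, 2001 is within that limit.
(2) due by November 24, 2001 + 44 days = January 7, 2002; completed December 23, 2001, before the deadline.
(3) the permitted window runs from December 23, 2001 + 10 = January 2, 2002 to December 23, 2001 + 52 = February 13, 2002; done February 12, 2002, which is between those dates.
(4) permitted from March 11, 2002 + 39 days = April 19, 2002 onward; done April 24, 2002, after the minimum wait.
(5) due by December 23, 2001 + 135 days = May 7, 2002; done May 6, 2002 — timely.
(6) permitted from May 6, 2002 + 15 days = May 21, 2002 onward; done May 22, 2002, after the minimum wait.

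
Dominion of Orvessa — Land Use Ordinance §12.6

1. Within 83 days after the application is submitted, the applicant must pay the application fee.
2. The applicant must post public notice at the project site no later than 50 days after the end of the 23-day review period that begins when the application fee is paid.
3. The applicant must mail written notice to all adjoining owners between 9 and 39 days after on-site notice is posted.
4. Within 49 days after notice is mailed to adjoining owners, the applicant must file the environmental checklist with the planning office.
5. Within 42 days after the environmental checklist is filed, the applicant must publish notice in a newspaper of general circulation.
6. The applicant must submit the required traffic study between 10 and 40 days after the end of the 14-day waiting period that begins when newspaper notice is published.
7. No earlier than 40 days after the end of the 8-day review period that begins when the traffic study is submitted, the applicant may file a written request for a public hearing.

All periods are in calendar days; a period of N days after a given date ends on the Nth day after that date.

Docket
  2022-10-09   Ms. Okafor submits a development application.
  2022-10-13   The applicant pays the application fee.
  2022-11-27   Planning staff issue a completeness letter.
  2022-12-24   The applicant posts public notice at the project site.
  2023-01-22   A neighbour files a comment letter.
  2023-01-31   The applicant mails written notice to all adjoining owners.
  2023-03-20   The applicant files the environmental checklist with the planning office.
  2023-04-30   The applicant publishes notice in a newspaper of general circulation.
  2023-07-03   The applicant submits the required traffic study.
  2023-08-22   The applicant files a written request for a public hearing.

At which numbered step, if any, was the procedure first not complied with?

Step 6

(1) due by 2022-10-09 + 83 days = 2022-12-31; done 2022-10-13 — timely.
(2) due by 2022-11-05 + 50 days = 2022-12-25; 2022-12-24 is within that limit.
(3) the permitted window runs from 2022-12-24 + 9 = 2023-01-02 to 2022-12-24 + 39 = 2023-02-01; done 2023-01-31, which is between those dates.
(4) due by 2023-01-31 + 49 days = 2023-03-21; completed 2023-03-20, before the deadline.
(5) due by 2023-03-20 + 42 days = 2023-05-01; done 2023-04-30 — timely.
(6) the permitted window runs from 2023-05-14 + 10 = 2023-05-24 to 2023-05-14 + 40 = 2023-06-23; 2023-07-03 is 10 days past the end of the window.
The analysis stops there.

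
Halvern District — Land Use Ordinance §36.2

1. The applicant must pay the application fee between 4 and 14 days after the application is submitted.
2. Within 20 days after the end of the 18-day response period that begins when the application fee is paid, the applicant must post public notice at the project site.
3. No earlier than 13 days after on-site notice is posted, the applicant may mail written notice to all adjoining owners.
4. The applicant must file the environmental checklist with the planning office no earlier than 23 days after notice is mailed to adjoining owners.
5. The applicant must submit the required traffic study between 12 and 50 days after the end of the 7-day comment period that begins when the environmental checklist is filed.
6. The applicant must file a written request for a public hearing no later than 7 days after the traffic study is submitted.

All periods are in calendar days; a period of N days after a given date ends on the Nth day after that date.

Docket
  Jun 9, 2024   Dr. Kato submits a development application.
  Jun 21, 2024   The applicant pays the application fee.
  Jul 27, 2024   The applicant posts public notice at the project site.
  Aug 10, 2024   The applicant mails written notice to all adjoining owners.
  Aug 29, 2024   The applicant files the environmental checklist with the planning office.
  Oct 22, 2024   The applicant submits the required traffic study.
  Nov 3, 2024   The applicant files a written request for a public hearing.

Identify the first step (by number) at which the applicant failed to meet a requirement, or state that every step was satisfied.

Step 4

(1) the permitted window runs from Jun 9, 2024 + 4 = Jun 13, 2024 to Jun 9, 2024 + 14 = Jun 23, 2024; Jun 21, 2024 falls inside that range.
(2) due by Jul 9, 2024 + 20 days = Jul 29, 2024; Jul 27, 2024 is within that limit.
(3) permitted from Jul 27, 2024 + 13 days = Aug 9, 2024 onward; Aug 10, 2024 is on or after that date.
(4) permitted from Aug 10, 2024 + 23 days = Sep 2, 2024 onward; acted on Aug 29, 2024, 4 days prematurely.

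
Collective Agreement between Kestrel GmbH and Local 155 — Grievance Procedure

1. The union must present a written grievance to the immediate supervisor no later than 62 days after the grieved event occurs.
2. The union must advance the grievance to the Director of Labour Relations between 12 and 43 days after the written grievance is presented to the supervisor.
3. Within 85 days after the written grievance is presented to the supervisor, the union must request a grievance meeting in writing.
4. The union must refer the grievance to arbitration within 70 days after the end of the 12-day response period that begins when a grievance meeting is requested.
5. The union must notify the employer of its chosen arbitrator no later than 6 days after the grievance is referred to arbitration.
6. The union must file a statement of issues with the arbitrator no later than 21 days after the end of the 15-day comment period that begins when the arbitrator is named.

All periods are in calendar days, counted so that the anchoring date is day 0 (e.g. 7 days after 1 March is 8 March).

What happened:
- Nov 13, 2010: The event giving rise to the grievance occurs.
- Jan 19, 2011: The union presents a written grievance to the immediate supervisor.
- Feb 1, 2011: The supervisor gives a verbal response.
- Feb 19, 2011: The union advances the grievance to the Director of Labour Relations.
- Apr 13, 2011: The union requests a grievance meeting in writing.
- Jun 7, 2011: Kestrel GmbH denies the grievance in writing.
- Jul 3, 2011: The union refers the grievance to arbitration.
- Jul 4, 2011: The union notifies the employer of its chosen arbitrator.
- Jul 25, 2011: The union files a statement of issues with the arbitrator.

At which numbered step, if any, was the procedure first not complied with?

Step 1: 62 days after Nov 13, 2010 (when the grieved event occurs) is Jan 14, 2011; Jan 19, 2011 misses that deadline by 5 days.
Later steps need not be reached.

Step 1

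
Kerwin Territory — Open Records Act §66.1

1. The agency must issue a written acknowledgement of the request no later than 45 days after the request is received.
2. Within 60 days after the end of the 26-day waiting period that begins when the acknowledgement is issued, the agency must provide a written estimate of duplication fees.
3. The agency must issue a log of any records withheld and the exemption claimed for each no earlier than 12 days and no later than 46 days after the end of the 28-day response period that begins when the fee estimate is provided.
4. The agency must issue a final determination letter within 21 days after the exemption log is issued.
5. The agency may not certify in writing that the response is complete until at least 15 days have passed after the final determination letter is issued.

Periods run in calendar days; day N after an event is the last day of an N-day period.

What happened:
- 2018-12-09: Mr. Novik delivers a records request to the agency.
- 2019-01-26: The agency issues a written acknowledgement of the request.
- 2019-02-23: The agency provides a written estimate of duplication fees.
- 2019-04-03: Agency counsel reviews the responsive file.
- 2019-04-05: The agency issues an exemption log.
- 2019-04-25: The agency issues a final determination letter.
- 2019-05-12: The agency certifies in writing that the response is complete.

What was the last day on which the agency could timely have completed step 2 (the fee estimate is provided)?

The acknowledgement is issued on 2019-01-26; the 26-day waiting period therefore ends 2019-02-21, and step 2 runs from that date. 60 days after 2019-02-21 is 2019-04-22.

2019-04-22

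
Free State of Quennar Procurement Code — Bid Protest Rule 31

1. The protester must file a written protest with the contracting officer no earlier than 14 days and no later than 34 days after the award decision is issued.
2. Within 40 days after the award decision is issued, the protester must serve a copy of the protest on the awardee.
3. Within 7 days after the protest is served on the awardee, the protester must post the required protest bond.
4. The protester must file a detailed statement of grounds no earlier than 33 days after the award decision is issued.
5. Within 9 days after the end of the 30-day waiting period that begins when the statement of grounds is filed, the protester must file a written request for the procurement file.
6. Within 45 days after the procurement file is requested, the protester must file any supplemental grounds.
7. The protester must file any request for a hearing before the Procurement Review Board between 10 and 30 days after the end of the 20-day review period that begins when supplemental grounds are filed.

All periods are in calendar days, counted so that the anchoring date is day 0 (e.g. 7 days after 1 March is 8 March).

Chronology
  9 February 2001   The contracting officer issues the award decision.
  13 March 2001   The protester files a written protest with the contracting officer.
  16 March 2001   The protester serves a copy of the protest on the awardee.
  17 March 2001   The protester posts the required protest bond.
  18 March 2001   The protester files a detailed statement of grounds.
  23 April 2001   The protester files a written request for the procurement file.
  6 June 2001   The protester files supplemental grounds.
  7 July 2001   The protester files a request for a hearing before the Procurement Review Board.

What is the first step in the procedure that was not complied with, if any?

None — every step was satisfied

(1) the permitted window runs from 9 February 2001 + 14 = 23 February 2001 to 9 February 2001 + 34 = 15 March 2001; done 13 March 2001 — within the window.
(2) due by 9 February 2001 + 40 days = 21 March 2001; 16 March 2001 is within that limit.
(3) due by 16 March 2001 + 7 days = 23 March 2001; 17 March 2001 is within that limit.
(4) permitted from 9 February 2001 + 33 days = 14 March 2001 onward; done 18 March 2001 — permitted.
(5) due by 17 April 2001 + 9 days = 26 April 2001; done 23 April 2001 — timely.
(6) due by 23 April 2001 + 45 days = 7 June 2001; done 6 June 2001 — timely.
(7) the permitted window runs from 26 June 2001 + 10 = 6 July 2001 to 26 June 2001 + 30 = 26 July 2001; done 7 July 2001 — within the window.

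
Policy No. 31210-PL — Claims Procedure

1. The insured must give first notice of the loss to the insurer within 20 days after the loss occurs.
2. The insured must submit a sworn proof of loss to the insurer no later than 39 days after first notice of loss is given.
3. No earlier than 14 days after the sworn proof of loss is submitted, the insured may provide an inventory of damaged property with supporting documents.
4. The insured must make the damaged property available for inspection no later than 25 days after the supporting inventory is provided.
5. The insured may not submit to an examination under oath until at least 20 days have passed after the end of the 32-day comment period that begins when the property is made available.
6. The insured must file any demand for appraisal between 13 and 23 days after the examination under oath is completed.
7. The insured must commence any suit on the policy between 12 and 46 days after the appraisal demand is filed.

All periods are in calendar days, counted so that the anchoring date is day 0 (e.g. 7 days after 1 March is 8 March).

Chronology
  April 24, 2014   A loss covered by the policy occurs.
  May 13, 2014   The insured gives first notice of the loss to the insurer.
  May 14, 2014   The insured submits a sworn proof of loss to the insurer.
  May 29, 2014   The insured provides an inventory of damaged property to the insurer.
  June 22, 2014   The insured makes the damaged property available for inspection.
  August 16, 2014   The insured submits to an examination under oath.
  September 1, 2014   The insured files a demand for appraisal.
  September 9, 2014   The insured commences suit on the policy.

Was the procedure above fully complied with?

No

Step 1: 20 days after April 24, 2014 (when the loss occurs) is May 14, 2014; completed May 13, 2014, before the deadline.
Step 2: 39 days after May 13, 2014 (when first notice of loss is given) is June 21, 2014; May 14, 2014 is within that limit.
Step 3: the earliest permitted date is 14 days after May 14, 2014 (when the sworn proof of loss is submitted), i.e. May 28, 2014; May 29, 2014 is on or after that date.
Step 4: 25 days after May 29, 2014 (when the supporting inventory is provided) is June 23, 2014; completed June 22, 2014, before the deadline.
Step 5: the earliest permitted date is 20 days after July 24, 2014 (end of the 32-day comment period, which began when the property is made available on June 22, 2014), i.e. August 13, 2014; August 16, 2014 is on or after that date.
Step 6: the window is 13–23 days after August 16, 2014 (when the examination under oath is completed), so August 29, 2014 through September 8, 2014; done September 1, 2014 — within the window.
Step 7: the window is 12–46 days after September 1, 2014 (when the appraisal demand is filed), so September 13, 2014 through October 17, 2014; September 9, 2014 is 4 days too early.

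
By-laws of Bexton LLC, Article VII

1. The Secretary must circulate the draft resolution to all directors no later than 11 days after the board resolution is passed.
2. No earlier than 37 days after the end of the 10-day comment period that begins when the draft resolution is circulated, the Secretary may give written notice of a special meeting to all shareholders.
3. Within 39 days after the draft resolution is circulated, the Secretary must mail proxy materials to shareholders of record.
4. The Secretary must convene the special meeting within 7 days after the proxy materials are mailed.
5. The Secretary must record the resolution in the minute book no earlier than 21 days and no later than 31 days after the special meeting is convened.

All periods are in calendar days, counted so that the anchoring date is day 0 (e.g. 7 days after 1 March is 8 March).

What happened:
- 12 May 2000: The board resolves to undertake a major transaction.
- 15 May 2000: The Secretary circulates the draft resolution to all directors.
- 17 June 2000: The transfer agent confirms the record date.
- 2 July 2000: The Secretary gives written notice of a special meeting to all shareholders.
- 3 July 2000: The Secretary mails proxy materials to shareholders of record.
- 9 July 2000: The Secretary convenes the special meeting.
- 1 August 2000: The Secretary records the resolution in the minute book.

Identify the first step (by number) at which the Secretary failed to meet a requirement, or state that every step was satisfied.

Step 1 — counting 11 days from 12 May 2000 (when the board resolution is passed) gives a deadline of 23 May 2000; completed 15 May 2000, before the deadline.
Step 2 — must wait 37 days from 25 May 2000 (end of the 10-day comment period, which began when the draft resolution is circulated on 15 May 2000), so not before 1 July 2000; done 2 July 2000 — permitted.
Step 3 — counting 39 days from 15 May 2000 (when the draft resolution is circulated) gives a deadline of 23 June 2000; 3 July 2000 misses that deadline by 10 days.

Step 3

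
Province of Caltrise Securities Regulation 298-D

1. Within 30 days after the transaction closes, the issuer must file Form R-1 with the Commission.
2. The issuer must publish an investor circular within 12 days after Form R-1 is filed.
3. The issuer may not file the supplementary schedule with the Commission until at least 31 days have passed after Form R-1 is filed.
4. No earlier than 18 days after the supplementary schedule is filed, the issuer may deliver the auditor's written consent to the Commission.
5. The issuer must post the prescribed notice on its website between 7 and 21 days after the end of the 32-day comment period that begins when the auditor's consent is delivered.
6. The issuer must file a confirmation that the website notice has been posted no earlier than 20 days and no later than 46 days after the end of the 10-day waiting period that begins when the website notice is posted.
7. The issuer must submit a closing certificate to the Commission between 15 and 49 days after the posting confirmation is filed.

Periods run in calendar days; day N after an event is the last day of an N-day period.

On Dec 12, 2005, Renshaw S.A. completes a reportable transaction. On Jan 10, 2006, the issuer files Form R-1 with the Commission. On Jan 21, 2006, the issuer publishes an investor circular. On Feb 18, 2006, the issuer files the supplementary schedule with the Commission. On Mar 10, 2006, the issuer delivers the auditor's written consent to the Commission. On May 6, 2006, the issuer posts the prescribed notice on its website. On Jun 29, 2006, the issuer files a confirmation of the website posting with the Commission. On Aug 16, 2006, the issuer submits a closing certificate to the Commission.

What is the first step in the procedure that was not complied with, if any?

Step 5

Step 1 — counting 30 days from Dec 12, 2005 (when the transaction closes) gives a deadline of Jan 11, 2006; done Jan 10, 2006 — timely.
Step 2 — counting 12 days from Jan 10, 2006 (when Form R-1 is filed) gives a deadline of Jan 22, 2006; done Jan 21, 2006 — timely.
Step 3 — must wait 31 days from Jan 10, 2006 (when Form R-1 is filed), so not before Feb 10, 2006; done Feb 18, 2006, after the minimum wait.
Step 4 — must wait 18 days from Feb 18, 2006 (when the supplementary schedule is filed), so not before Mar 8, 2006; Mar 10, 2006 is on or after that date.
Step 5 — 7 and 21 days from Apr 11, 2006 (end of the 32-day comment period, which began when the auditor's consent is delivered on Mar 10, 2006) are Apr 18, 2006 and May 2, 2006 respectively; May 6, 2006 is 4 days past the end of the window.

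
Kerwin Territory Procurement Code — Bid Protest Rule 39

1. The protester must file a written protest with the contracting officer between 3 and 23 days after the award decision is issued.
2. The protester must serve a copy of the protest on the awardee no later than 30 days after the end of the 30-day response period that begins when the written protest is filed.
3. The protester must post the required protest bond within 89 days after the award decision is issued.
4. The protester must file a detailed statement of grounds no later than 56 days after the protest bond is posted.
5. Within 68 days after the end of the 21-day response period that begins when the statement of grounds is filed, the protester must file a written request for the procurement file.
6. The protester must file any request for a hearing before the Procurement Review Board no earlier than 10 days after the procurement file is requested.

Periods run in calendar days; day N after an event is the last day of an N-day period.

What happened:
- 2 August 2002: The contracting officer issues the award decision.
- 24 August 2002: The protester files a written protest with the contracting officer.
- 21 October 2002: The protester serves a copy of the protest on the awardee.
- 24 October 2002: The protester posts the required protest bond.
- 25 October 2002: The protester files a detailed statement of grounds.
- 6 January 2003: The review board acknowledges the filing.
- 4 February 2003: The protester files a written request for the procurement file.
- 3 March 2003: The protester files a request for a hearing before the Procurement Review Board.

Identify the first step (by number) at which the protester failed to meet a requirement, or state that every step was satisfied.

Step 1: the window is 3–23 days after 2 August 2002 (when the award decision is issued), so 5 August 2002 through 25 August 2002; 24 August 2002 falls inside that range.
Step 2: 30 days after 23 September 2002 (end of the 30-day response period, which began when the written protest is filed on 24 August 2002) is 23 October 2002; 21 October 2002 is within that limit.
Step 3: 89 days after 2 August 2002 (when the award decision is issued) is 30 October 2002; completed 24 October 2002, before the deadline.
Step 4: 56 days after 24 October 2002 (when the protest bond is posted) is 19 December 2002; 25 October 2002 is within that limit.
Step 5: 68 days after 15 November 2002 (end of the 21-day response period, which began when the statement of grounds is filed on 25 October 2002) is 22 January 2003; 4 February 2003 misses that deadline by 13 days.
The analysis stops there.

Step 5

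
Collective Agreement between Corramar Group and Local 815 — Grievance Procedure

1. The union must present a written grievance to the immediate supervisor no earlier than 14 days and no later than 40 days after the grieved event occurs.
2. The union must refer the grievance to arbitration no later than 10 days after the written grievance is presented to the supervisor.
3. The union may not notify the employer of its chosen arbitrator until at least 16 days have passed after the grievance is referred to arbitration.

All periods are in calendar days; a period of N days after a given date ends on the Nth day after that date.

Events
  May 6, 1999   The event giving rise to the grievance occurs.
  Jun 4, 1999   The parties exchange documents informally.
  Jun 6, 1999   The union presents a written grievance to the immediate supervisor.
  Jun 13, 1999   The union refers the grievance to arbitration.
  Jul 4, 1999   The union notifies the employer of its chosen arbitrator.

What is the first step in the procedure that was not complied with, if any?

(1) the permitted window runs from May 6, 1999 + 14 = May 20, 1999 to May 6, 1999 + 40 = Jun 15, 1999; Jun 6, 1999 falls inside that range.
(2) due by Jun 6, 1999 + 10 days = Jun 16, 1999; Jun 13, 1999 is within that limit.
(3) permitted from Jun 13, 1999 + 16 days = Jun 29, 1999 onward; done Jul 4, 1999 — permitted.

None — every step was satisfied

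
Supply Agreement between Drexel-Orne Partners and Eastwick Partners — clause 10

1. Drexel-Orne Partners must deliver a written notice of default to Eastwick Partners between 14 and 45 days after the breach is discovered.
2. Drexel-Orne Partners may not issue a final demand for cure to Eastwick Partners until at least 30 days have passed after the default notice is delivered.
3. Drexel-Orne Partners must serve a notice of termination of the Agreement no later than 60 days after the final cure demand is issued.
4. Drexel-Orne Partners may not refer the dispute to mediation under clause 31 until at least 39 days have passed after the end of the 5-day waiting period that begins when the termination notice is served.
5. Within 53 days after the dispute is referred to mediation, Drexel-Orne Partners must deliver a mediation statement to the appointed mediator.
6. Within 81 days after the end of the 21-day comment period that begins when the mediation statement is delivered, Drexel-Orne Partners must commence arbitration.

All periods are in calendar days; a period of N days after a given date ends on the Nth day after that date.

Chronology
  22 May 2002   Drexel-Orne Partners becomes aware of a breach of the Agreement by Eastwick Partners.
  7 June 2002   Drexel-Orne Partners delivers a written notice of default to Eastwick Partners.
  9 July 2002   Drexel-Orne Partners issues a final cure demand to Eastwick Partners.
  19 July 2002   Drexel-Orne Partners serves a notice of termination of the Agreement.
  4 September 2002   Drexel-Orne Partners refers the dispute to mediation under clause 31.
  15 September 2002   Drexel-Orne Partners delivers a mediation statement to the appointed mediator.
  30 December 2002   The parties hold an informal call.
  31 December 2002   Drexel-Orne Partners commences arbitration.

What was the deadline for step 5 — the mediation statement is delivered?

Step 5 runs from 4 September 2002, when the dispute is referred to mediation. 53 days after 4 September 2002 is 27 October 2002.

27 October 2002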